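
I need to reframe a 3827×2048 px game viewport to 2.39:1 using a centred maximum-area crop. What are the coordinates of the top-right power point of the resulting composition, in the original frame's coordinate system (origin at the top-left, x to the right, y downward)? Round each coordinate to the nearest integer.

3827/2048 < 2.39/1, so the 2.39:1 crop keeps the full width 3827 and trims height to 3827 × 1/2.39 = 1601.26 px.
Top offset = (2048 − 1601.26)/2 = 223.37 px; left offset = 0.
Top-right is two-thirds across and one-third down within the crop:
x = 0.00 + 2 × 3827.00/3 ≈ 2551; y = 223.37 + 1 × 1601.26/3 ≈ 757.

x = 2551 px, y = 757 px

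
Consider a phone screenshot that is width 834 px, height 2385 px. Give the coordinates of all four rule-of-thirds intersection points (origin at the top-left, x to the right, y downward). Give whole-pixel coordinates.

(278, 795), (556, 795), (278, 1590), (556, 1590)

One third of 834 is 278; one third of 2385 is 795.
Vertical third lines at x = 278 and x = 556; horizontal third lines at y = 795 and y = 1590.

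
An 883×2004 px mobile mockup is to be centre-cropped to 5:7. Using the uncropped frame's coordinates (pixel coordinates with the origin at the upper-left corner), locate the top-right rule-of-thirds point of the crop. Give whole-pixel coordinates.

x = 589 px, y = 796 px

883/2004 < 5/7, so the 5:7 crop keeps the full width 883 and trims height to 883 × 7/5 = 1236.20 px.
Top offset = (2004 − 1236.20)/2 = 383.90 px; left offset = 0.
Top-right is two-thirds across and one-third down within the crop:
x = 0.00 + 2 × 883.00/3 ≈ 589; y = 383.90 + 1 × 1236.20/3 ≈ 796.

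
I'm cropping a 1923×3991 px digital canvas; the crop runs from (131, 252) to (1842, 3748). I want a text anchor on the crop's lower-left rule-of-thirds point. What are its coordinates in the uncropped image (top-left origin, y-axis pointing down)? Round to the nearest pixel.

(701, 2583)

Crop width = 1842 − 131 = 1711 px; one third is 570.33 px.
Crop height = 3748 − 252 = 3496 px; one third is 1165.33 px.
The lower-left point is one-third across and two-thirds down within the crop:
x = 131 + 1 × 570.33 ≈ 701; y = 252 + 2 × 1165.33 ≈ 2583.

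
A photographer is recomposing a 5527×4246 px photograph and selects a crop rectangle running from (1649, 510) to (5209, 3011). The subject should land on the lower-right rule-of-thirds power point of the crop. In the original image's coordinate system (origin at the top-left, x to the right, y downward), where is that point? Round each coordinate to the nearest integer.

(4022, 2177)

Crop width = 5209 − 1649 = 3560 px; one third is 1186.67 px.
Crop height = 3011 − 510 = 2501 px; one third is 833.67 px.
The lower-right point is two-thirds across and two-thirds down within the crop:
x = 1649 + 2 × 1186.67 ≈ 4022; y = 510 + 2 × 833.67 ≈ 2177.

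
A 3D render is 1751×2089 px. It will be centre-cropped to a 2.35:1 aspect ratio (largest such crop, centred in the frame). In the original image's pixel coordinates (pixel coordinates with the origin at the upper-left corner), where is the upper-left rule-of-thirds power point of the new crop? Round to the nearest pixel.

x = 584 px, y = 920 px

1751/2089 < 2.35/1, so the 2.35:1 crop keeps the full width 1751 and trims height to 1751 × 1/2.35 = 745.11 px.
Top offset = (2089 − 745.11)/2 = 671.95 px; left offset = 0.
Upper-left is one-third across and one-third down within the crop:
x = 0.00 + 1 × 1751.00/3 ≈ 584; y = 671.95 + 1 × 745.11/3 ≈ 920.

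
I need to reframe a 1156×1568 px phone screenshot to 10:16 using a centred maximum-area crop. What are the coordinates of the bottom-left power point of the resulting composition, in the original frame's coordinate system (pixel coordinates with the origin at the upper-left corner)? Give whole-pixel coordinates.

x = 415 px, y = 1045 px

1156/1568 > 10/16, so the 10:16 crop keeps the full height 1568 and trims width to 1568 × 10/16 = 980.00 px.
Left offset = (1156 − 980.00)/2 = 88.00 px; top offset = 0.
Bottom-left is one-third across and two-thirds down within the crop:
x = 88.00 + 1 × 980.00/3 ≈ 415; y = 0.00 + 2 × 1568.00/3 ≈ 1045.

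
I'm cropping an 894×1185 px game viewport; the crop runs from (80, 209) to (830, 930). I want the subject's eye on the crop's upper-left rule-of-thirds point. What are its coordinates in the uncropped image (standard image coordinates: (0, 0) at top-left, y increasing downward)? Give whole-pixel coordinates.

Crop width = 830 − 80 = 750 px; one third is 250.00 px.
Crop height = 930 − 209 = 721 px; one third is 240.33 px.
The upper-left point is one-third across and one-third down within the crop:
x = 80 + 1 × 250.00 ≈ 330; y = 209 + 1 × 240.33 ≈ 449.

x = 330 px, y = 449 px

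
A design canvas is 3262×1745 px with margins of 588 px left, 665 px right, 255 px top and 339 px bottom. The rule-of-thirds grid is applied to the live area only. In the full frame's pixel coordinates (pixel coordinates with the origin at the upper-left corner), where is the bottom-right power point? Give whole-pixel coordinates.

(1927, 1022)

Content width = 3262 − 588 − 665 = 2009 px; content height = 1745 − 255 − 339 = 1151 px.
Bottom-right is two-thirds across and two-thirds down within the live area.
x = 588 + 2 × 2009/3 = 588 + 1339.33 ≈ 1927
y = 255 + 2 × 1151/3 = 255 + 767.33 ≈ 1022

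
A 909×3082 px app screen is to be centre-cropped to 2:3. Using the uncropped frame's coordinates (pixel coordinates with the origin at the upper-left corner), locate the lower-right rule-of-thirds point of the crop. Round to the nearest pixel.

909/3082 < 2/3, so the 2:3 crop keeps the full width 909 and trims height to 909 × 3/2 = 1363.50 px.
Top offset = (3082 − 1363.50)/2 = 859.25 px; left offset = 0.
Lower-right is two-thirds across and two-thirds down within the crop:
x = 0.00 + 2 × 909.00/3 ≈ 606; y = 859.25 + 2 × 1363.50/3 ≈ 1768.

x = 606 px, y = 1768 px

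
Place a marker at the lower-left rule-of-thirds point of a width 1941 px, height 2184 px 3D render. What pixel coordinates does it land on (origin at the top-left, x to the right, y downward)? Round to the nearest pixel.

(647, 1456)

The lower-left point sits one-third of the way across and two-thirds of the way down.
x = 1 × 1941/3 ≈ 647; y = 2 × 2184/3 ≈ 1456.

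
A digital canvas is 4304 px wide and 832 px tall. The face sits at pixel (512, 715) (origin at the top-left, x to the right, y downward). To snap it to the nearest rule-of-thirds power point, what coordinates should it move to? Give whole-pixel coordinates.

(1435, 555)

Third lines: x ∈ {1435, 2869}, y ∈ {277, 555}.
512 is closer to x = 1435; 715 is closer to y = 555.
So the nearest intersection is the lower-left power point.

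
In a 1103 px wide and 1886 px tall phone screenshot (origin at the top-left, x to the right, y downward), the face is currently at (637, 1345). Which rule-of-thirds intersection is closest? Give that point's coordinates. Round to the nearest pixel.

Third lines: x ∈ {368, 735}, y ∈ {629, 1257}.
637 is closer to x = 735; 1345 is closer to y = 1257.
So the nearest intersection is the lower-right power point.

x = 735 px, y = 1257 px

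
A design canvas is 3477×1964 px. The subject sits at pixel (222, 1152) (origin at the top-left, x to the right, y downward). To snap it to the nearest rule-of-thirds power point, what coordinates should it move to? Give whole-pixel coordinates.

Third lines: x ∈ {1159, 2318}, y ∈ {655, 1309}.
222 is closer to x = 1159; 1152 is closer to y = 1309.
So the nearest intersection is the lower-left power point.

x = 1159 px, y = 1309 px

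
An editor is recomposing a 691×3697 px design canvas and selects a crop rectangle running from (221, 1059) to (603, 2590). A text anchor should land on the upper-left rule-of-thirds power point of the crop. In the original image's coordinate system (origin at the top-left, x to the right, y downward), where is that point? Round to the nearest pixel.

Crop width = 603 − 221 = 382 px; one third is 127.33 px.
Crop height = 2590 − 1059 = 1531 px; one third is 510.33 px.
The upper-left point is one-third across and one-third down within the crop:
x = 221 + 1 × 127.33 ≈ 348; y = 1059 + 1 × 510.33 ≈ 1569.

(348, 1569)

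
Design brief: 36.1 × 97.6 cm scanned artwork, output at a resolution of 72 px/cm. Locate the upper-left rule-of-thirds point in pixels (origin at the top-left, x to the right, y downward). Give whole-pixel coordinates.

In pixels the canvas is 36.1 × 72 = 2599.2 wide and 97.6 × 72 = 7027.2 tall.
The upper-left point is one-third across and one-third down:
x = 1 × 2599.2/3 ≈ 866; y = 1 × 7027.2/3 ≈ 2342.

x = 866 px, y = 2342 px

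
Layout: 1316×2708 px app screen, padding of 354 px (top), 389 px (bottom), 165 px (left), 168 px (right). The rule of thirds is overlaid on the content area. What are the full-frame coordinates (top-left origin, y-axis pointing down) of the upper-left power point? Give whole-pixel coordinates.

Content width = 1316 − 165 − 168 = 983 px; content height = 2708 − 354 − 389 = 1965 px.
Upper-left is one-third across and one-third down within the content area.
x = 165 + 1 × 983/3 = 165 + 327.67 ≈ 493
y = 354 + 1 × 1965/3 = 354 + 655.00 ≈ 1009

x = 493 px, y = 1009 px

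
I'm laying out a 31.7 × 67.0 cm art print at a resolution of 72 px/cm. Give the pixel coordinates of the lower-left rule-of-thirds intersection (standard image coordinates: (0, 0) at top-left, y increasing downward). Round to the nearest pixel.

In pixels the canvas is 31.7 × 72 = 2282.4 wide and 67.0 × 72 = 4824 tall.
The lower-left point is one-third across and two-thirds down:
x = 1 × 2282.4/3 ≈ 761; y = 2 × 4824/3 ≈ 3216.

(761, 3216)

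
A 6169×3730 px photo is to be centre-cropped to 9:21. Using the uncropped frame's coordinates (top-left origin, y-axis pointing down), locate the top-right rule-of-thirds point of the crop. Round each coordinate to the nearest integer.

x = 3351 px, y = 1243 px

6169/3730 > 9/21, so the 9:21 crop keeps the full height 3730 and trims width to 3730 × 9/21 = 1598.57 px.
Left offset = (6169 − 1598.57)/2 = 2285.21 px; top offset = 0.
Top-right is two-thirds across and one-third down within the crop:
x = 2285.21 + 2 × 1598.57/3 ≈ 3351; y = 0.00 + 1 × 3730.00/3 ≈ 1243.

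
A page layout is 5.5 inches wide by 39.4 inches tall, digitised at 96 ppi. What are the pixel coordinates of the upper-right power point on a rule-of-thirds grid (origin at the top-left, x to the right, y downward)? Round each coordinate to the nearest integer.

In pixels the canvas is 5.5 × 96 = 528 wide and 39.4 × 96 = 3782.4 tall.
The upper-right point is two-thirds across and one-third down:
x = 2 × 528/3 ≈ 352; y = 1 × 3782.4/3 ≈ 1261.

x = 352 px, y = 1261 px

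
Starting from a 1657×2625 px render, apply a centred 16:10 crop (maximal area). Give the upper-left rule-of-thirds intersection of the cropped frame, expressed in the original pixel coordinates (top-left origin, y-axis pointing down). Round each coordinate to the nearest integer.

x = 552 px, y = 1140 px

1657/2625 < 16/10, so the 16:10 crop keeps the full width 1657 and trims height to 1657 × 10/16 = 1035.62 px.
Top offset = (2625 − 1035.62)/2 = 794.69 px; left offset = 0.
Upper-left is one-third across and one-third down within the crop:
x = 0.00 + 1 × 1657.00/3 ≈ 552; y = 794.69 + 1 × 1035.62/3 ≈ 1140.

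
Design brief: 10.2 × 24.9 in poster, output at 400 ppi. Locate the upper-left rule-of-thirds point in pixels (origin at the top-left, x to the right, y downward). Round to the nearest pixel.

In pixels the canvas is 10.2 × 400 = 4080 wide and 24.9 × 400 = 9960 tall.
The upper-left point is one-third across and one-third down:
x = 1 × 4080/3 ≈ 1360; y = 1 × 9960/3 ≈ 3320.

x = 1360 px, y = 3320 px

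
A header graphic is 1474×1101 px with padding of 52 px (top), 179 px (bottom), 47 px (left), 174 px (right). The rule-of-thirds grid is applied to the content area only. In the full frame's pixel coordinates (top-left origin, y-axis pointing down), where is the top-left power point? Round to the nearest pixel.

Content width = 1474 − 47 − 174 = 1253 px; content height = 1101 − 52 − 179 = 870 px.
Top-left is one-third across and one-third down within the content area.
x = 47 + 1 × 1253/3 = 47 + 417.67 ≈ 465
y = 52 + 1 × 870/3 = 52 + 290.00 ≈ 342

(465, 342)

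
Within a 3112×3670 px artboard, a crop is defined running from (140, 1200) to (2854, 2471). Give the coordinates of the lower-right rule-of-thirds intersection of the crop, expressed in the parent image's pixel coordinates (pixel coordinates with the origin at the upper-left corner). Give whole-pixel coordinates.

(1949, 2047)

Crop width = 2854 − 140 = 2714 px; one third is 904.67 px.
Crop height = 2471 − 1200 = 1271 px; one third is 423.67 px.
The lower-right point is two-thirds across and two-thirds down within the crop:
x = 140 + 2 × 904.67 ≈ 1949; y = 1200 + 2 × 423.67 ≈ 2047.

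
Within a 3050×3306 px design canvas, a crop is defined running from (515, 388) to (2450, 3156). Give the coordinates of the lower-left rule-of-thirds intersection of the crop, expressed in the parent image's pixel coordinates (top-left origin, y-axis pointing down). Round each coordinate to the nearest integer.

(1160, 2233)

Crop width = 2450 − 515 = 1935 px; one third is 645.00 px.
Crop height = 3156 − 388 = 2768 px; one third is 922.67 px.
The lower-left point is one-third across and two-thirds down within the crop:
x = 515 + 1 × 645.00 ≈ 1160; y = 388 + 2 × 922.67 ≈ 2233.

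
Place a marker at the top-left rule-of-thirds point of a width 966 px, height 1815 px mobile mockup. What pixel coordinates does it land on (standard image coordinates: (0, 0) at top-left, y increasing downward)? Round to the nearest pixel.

The top-left point sits one-third of the way across and one-third of the way down.
x = 1 × 966/3 ≈ 322; y = 1 × 1815/3 ≈ 605.

(322, 605)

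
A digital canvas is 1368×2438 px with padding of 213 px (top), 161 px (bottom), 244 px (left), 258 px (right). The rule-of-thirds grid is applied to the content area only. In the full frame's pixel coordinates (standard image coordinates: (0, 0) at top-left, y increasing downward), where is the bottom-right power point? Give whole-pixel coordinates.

Content width = 1368 − 244 − 258 = 866 px; content height = 2438 − 213 − 161 = 2064 px.
Bottom-right is two-thirds across and two-thirds down within the content area.
x = 244 + 2 × 866/3 = 244 + 577.33 ≈ 821
y = 213 + 2 × 2064/3 = 213 + 1376.00 ≈ 1589

(821, 1589)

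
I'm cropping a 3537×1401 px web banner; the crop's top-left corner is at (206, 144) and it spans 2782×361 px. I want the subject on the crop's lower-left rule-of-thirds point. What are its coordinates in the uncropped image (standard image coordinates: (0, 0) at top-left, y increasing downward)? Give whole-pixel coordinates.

(1133, 385)

One third of the crop width 2782 is 927.33 px.
One third of the crop height 361 is 120.33 px.
The lower-left point is one-third across and two-thirds down within the crop:
x = 206 + 1 × 927.33 ≈ 1133; y = 144 + 2 × 120.33 ≈ 385.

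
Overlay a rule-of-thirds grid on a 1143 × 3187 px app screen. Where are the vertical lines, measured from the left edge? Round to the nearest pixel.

x = 381 px and x = 762 px

1143 / 3 = 381, so the vertical lines sit at one and two thirds of 1143.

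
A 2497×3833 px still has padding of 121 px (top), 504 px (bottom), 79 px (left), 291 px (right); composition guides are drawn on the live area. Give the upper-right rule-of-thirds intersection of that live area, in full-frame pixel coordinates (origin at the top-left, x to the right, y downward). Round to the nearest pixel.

x = 1497 px, y = 1190 px

Content width = 2497 − 79 − 291 = 2127 px; content height = 3833 − 121 − 504 = 3208 px.
Upper-right is two-thirds across and one-third down within the live area.
x = 79 + 2 × 2127/3 = 79 + 1418.00 ≈ 1497
y = 121 + 1 × 3208/3 = 121 + 1069.33 ≈ 1190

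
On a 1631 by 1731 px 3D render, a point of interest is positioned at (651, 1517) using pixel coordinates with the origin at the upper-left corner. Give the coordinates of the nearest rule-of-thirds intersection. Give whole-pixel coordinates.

x = 544 px, y = 1154 px

Third lines: x ∈ {544, 1087}, y ∈ {577, 1154}.
651 is closer to x = 544; 1517 is closer to y = 1154.
So the nearest intersection is the lower-left power point.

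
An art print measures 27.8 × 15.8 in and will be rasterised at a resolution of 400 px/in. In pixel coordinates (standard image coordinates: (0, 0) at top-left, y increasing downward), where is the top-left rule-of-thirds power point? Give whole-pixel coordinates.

x = 3707 px, y = 2107 px

In pixels the canvas is 27.8 × 400 = 11120 wide and 15.8 × 400 = 6320 tall.
The top-left point is one-third across and one-third down:
x = 1 × 11120/3 ≈ 3707; y = 1 × 6320/3 ≈ 2107.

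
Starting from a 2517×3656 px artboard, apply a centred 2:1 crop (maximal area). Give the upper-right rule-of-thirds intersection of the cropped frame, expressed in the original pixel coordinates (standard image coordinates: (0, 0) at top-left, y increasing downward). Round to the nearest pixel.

2517/3656 < 2/1, so the 2:1 crop keeps the full width 2517 and trims height to 2517 × 1/2 = 1258.50 px.
Top offset = (3656 − 1258.50)/2 = 1198.75 px; left offset = 0.
Upper-right is two-thirds across and one-third down within the crop:
x = 0.00 + 2 × 2517.00/3 ≈ 1678; y = 1198.75 + 1 × 1258.50/3 ≈ 1618.

(1678, 1618)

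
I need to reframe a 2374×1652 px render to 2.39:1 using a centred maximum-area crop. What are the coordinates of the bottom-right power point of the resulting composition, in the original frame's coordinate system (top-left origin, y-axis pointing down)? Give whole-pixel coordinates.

2374/1652 < 2.39/1, so the 2.39:1 crop keeps the full width 2374 and trims height to 2374 × 1/2.39 = 993.31 px.
Top offset = (1652 − 993.31)/2 = 329.35 px; left offset = 0.
Bottom-right is two-thirds across and two-thirds down within the crop:
x = 0.00 + 2 × 2374.00/3 ≈ 1583; y = 329.35 + 2 × 993.31/3 ≈ 992.

x = 1583 px, y = 992 px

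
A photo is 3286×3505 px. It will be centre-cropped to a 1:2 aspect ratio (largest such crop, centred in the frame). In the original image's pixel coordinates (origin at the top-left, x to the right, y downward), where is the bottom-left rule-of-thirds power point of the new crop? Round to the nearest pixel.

(1351, 2337)

3286/3505 > 1/2, so the 1:2 crop keeps the full height 3505 and trims width to 3505 × 1/2 = 1752.50 px.
Left offset = (3286 − 1752.50)/2 = 766.75 px; top offset = 0.
Bottom-left is one-third across and two-thirds down within the crop:
x = 766.75 + 1 × 1752.50/3 ≈ 1351; y = 0.00 + 2 × 3505.00/3 ≈ 2337.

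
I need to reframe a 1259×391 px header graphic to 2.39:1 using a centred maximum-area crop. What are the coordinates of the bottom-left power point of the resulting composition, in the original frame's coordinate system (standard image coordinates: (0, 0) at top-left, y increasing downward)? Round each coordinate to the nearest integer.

1259/391 > 2.39/1, so the 2.39:1 crop keeps the full height 391 and trims width to 391 × 2.39/1 = 934.49 px.
Left offset = (1259 − 934.49)/2 = 162.25 px; top offset = 0.
Bottom-left is one-third across and two-thirds down within the crop:
x = 162.25 + 1 × 934.49/3 ≈ 474; y = 0.00 + 2 × 391.00/3 ≈ 261.

(474, 261)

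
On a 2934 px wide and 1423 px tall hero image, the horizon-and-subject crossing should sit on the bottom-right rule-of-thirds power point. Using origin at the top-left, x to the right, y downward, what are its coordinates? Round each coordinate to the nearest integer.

The bottom-right point sits two-thirds of the way across and two-thirds of the way down.
x = 2 × 2934/3 ≈ 1956; y = 2 × 1423/3 ≈ 949.

(1956, 949)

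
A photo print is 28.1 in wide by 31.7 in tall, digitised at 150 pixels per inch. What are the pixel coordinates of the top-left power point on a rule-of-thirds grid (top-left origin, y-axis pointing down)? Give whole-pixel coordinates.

In pixels the canvas is 28.1 × 150 = 4215 wide and 31.7 × 150 = 4755 tall.
The top-left point is one-third across and one-third down:
x = 1 × 4215/3 ≈ 1405; y = 1 × 4755/3 ≈ 1585.

(1405, 1585)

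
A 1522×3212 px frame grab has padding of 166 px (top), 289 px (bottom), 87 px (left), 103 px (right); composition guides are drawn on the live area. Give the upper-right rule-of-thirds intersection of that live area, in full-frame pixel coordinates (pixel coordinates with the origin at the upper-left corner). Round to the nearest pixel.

(975, 1085)

Content width = 1522 − 87 − 103 = 1332 px; content height = 3212 − 166 − 289 = 2757 px.
Upper-right is two-thirds across and one-third down within the live area.
x = 87 + 2 × 1332/3 = 87 + 888.00 ≈ 975
y = 166 + 1 × 2757/3 = 166 + 919.00 ≈ 1085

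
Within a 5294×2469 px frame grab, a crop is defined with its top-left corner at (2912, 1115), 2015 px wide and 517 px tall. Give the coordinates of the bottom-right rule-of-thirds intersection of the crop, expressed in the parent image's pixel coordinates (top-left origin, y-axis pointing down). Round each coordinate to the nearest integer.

(4255, 1460)

One third of the crop width 2015 is 671.67 px.
One third of the crop height 517 is 172.33 px.
The bottom-right point is two-thirds across and two-thirds down within the crop:
x = 2912 + 2 × 671.67 ≈ 4255; y = 1115 + 2 × 172.33 ≈ 1460.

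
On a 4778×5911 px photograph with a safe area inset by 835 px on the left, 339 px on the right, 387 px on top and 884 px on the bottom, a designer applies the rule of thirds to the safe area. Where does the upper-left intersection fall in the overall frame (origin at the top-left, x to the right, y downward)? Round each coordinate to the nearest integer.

x = 2036 px, y = 1934 px

Content width = 4778 − 835 − 339 = 3604 px; content height = 5911 − 387 − 884 = 4640 px.
Upper-left is one-third across and one-third down within the safe area.
x = 835 + 1 × 3604/3 = 835 + 1201.33 ≈ 2036
y = 387 + 1 × 4640/3 = 387 + 1546.67 ≈ 1934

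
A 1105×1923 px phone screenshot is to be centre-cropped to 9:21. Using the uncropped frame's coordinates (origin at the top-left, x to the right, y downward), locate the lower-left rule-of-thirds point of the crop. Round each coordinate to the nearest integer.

(415, 1282)

1105/1923 > 9/21, so the 9:21 crop keeps the full height 1923 and trims width to 1923 × 9/21 = 824.14 px.
Left offset = (1105 − 824.14)/2 = 140.43 px; top offset = 0.
Lower-left is one-third across and two-thirds down within the crop:
x = 140.43 + 1 × 824.14/3 ≈ 415; y = 0.00 + 2 × 1923.00/3 ≈ 1282.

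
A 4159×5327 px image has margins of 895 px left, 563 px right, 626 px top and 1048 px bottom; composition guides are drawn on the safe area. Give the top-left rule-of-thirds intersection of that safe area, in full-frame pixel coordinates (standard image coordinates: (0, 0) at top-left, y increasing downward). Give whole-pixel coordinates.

Content width = 4159 − 895 − 563 = 2701 px; content height = 5327 − 626 − 1048 = 3653 px.
Top-left is one-third across and one-third down within the safe area.
x = 895 + 1 × 2701/3 = 895 + 900.33 ≈ 1795
y = 626 + 1 × 3653/3 = 626 + 1217.67 ≈ 1844

(1795, 1844)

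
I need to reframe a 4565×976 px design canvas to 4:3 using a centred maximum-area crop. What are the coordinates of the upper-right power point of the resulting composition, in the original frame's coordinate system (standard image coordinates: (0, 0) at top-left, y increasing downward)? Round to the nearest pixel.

x = 2499 px, y = 325 px

4565/976 > 4/3, so the 4:3 crop keeps the full height 976 and trims width to 976 × 4/3 = 1301.33 px.
Left offset = (4565 − 1301.33)/2 = 1631.83 px; top offset = 0.
Upper-right is two-thirds across and one-third down within the crop:
x = 1631.83 + 2 × 1301.33/3 ≈ 2499; y = 0.00 + 1 × 976.00/3 ≈ 325.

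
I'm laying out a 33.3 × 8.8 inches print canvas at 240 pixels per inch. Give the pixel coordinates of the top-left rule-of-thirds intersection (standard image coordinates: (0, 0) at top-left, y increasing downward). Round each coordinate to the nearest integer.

x = 2664 px, y = 704 px

In pixels the canvas is 33.3 × 240 = 7992 wide and 8.8 × 240 = 2112 tall.
The top-left point is one-third across and one-third down:
x = 1 × 7992/3 ≈ 2664; y = 1 × 2112/3 ≈ 704.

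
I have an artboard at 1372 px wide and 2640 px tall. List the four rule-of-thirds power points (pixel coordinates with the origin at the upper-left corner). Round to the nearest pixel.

(457, 880), (915, 880), (457, 1760), (915, 1760)

One third of 1372 is 457.33; one third of 2640 is 880.
Vertical third lines at x = 457 and x = 915; horizontal third lines at y = 880 and y = 1760.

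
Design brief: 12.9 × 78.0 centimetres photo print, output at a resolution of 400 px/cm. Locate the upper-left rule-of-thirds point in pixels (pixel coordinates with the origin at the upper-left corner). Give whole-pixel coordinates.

x = 1720 px, y = 10400 px

In pixels the canvas is 12.9 × 400 = 5160 wide and 78.0 × 400 = 31200 tall.
The upper-left point is one-third across and one-third down:
x = 1 × 5160/3 ≈ 1720; y = 1 × 31200/3 ≈ 10400.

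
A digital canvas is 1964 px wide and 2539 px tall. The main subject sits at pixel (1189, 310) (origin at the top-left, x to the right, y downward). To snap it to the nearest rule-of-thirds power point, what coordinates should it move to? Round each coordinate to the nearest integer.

(1309, 846)

Third lines: x ∈ {655, 1309}, y ∈ {846, 1693}.
1189 is closer to x = 1309; 310 is closer to y = 846.
So the nearest intersection is the upper-right power point.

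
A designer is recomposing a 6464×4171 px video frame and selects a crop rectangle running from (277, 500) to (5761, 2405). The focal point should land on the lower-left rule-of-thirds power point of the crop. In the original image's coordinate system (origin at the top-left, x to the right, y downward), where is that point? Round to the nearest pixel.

x = 2105 px, y = 1770 px

Crop width = 5761 − 277 = 5484 px; one third is 1828.00 px.
Crop height = 2405 − 500 = 1905 px; one third is 635.00 px.
The lower-left point is one-third across and two-thirds down within the crop:
x = 277 + 1 × 1828.00 ≈ 2105; y = 500 + 2 × 635.00 ≈ 1770.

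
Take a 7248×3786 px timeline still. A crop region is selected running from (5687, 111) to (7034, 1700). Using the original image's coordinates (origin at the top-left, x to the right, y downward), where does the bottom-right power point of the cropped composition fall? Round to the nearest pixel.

Crop width = 7034 − 5687 = 1347 px; one third is 449.00 px.
Crop height = 1700 − 111 = 1589 px; one third is 529.67 px.
The bottom-right point is two-thirds across and two-thirds down within the crop:
x = 5687 + 2 × 449.00 ≈ 6585; y = 111 + 2 × 529.67 ≈ 1170.

x = 6585 px, y = 1170 px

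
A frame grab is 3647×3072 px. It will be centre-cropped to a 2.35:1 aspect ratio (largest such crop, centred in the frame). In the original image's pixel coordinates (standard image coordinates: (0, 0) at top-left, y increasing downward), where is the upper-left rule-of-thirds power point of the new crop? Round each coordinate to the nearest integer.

3647/3072 < 2.35/1, so the 2.35:1 crop keeps the full width 3647 and trims height to 3647 × 1/2.35 = 1551.91 px.
Top offset = (3072 − 1551.91)/2 = 760.04 px; left offset = 0.
Upper-left is one-third across and one-third down within the crop:
x = 0.00 + 1 × 3647.00/3 ≈ 1216; y = 760.04 + 1 × 1551.91/3 ≈ 1277.

(1216, 1277)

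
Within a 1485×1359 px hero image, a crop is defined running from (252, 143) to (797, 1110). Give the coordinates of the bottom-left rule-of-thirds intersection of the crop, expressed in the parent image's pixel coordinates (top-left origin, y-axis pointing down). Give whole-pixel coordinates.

(434, 788)

Crop width = 797 − 252 = 545 px; one third is 181.67 px.
Crop height = 1110 − 143 = 967 px; one third is 322.33 px.
The bottom-left point is one-third across and two-thirds down within the crop:
x = 252 + 1 × 181.67 ≈ 434; y = 143 + 2 × 322.33 ≈ 788.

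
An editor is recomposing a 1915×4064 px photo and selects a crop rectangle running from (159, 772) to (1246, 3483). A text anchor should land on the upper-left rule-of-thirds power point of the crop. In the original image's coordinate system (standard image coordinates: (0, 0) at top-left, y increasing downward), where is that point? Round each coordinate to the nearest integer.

Crop width = 1246 − 159 = 1087 px; one third is 362.33 px.
Crop height = 3483 − 772 = 2711 px; one third is 903.67 px.
The upper-left point is one-third across and one-third down within the crop:
x = 159 + 1 × 362.33 ≈ 521; y = 772 + 1 × 903.67 ≈ 1676.

(521, 1676)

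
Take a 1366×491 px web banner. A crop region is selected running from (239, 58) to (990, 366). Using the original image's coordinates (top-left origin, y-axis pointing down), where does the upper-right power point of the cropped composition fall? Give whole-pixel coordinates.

(740, 161)

Crop width = 990 − 239 = 751 px; one third is 250.33 px.
Crop height = 366 − 58 = 308 px; one third is 102.67 px.
The upper-right point is two-thirds across and one-third down within the crop:
x = 239 + 2 × 250.33 ≈ 740; y = 58 + 1 × 102.67 ≈ 161.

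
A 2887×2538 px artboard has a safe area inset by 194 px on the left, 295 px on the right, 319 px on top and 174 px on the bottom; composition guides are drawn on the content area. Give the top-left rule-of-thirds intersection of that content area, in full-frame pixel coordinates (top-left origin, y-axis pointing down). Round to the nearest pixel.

Content width = 2887 − 194 − 295 = 2398 px; content height = 2538 − 319 − 174 = 2045 px.
Top-left is one-third across and one-third down within the content area.
x = 194 + 1 × 2398/3 = 194 + 799.33 ≈ 993
y = 319 + 1 × 2045/3 = 319 + 681.67 ≈ 1001

x = 993 px, y = 1001 px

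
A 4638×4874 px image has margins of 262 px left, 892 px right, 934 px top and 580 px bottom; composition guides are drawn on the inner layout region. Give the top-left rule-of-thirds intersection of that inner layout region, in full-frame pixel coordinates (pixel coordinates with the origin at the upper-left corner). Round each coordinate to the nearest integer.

x = 1423 px, y = 2054 px

Content width = 4638 − 262 − 892 = 3484 px; content height = 4874 − 934 − 580 = 3360 px.
Top-left is one-third across and one-third down within the inner layout region.
x = 262 + 1 × 3484/3 = 262 + 1161.33 ≈ 1423
y = 934 + 1 × 3360/3 = 934 + 1120.00 ≈ 2054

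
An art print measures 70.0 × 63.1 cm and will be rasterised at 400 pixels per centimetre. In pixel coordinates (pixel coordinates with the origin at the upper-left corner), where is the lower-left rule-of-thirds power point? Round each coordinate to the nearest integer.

In pixels the canvas is 70.0 × 400 = 28000 wide and 63.1 × 400 = 25240 tall.
The lower-left point is one-third across and two-thirds down:
x = 1 × 28000/3 ≈ 9333; y = 2 × 25240/3 ≈ 16827.

(9333, 16827)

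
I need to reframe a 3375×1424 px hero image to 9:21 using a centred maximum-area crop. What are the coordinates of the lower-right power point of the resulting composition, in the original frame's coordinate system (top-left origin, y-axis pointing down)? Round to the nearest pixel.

3375/1424 > 9/21, so the 9:21 crop keeps the full height 1424 and trims width to 1424 × 9/21 = 610.29 px.
Left offset = (3375 − 610.29)/2 = 1382.36 px; top offset = 0.
Lower-right is two-thirds across and two-thirds down within the crop:
x = 1382.36 + 2 × 610.29/3 ≈ 1789; y = 0.00 + 2 × 1424.00/3 ≈ 949.

x = 1789 px, y = 949 px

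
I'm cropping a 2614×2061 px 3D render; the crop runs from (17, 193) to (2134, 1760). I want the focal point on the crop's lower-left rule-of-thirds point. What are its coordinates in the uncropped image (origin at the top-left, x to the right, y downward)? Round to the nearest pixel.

Crop width = 2134 − 17 = 2117 px; one third is 705.67 px.
Crop height = 1760 − 193 = 1567 px; one third is 522.33 px.
The lower-left point is one-third across and two-thirds down within the crop:
x = 17 + 1 × 705.67 ≈ 723; y = 193 + 2 × 522.33 ≈ 1238.

x = 723 px, y = 1238 px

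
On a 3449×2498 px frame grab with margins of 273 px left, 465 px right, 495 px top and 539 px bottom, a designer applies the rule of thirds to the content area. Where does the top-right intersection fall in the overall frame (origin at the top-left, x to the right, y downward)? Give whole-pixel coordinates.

Content width = 3449 − 273 − 465 = 2711 px; content height = 2498 − 495 − 539 = 1464 px.
Top-right is two-thirds across and one-third down within the content area.
x = 273 + 2 × 2711/3 = 273 + 1807.33 ≈ 2080
y = 495 + 1 × 1464/3 = 495 + 488.00 ≈ 983

(2080, 983)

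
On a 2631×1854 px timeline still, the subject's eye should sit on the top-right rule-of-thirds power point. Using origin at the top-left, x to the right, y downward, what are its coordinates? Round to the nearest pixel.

The top-right point sits two-thirds of the way across and one-third of the way down.
x = 2 × 2631/3 ≈ 1754; y = 1 × 1854/3 ≈ 618.

(1754, 618)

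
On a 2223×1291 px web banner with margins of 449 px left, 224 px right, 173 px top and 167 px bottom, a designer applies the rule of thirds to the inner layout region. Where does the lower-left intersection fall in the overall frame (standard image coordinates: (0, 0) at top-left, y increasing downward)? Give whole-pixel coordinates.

Content width = 2223 − 449 − 224 = 1550 px; content height = 1291 − 173 − 167 = 951 px.
Lower-left is one-third across and two-thirds down within the inner layout region.
x = 449 + 1 × 1550/3 = 449 + 516.67 ≈ 966
y = 173 + 2 × 951/3 = 173 + 634.00 ≈ 807

x = 966 px, y = 807 px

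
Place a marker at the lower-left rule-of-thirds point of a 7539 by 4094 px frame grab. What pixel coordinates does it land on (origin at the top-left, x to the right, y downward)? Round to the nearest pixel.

(2513, 2729)

The lower-left point sits one-third of the way across and two-thirds of the way down.
x = 1 × 7539/3 ≈ 2513; y = 2 × 4094/3 ≈ 2729.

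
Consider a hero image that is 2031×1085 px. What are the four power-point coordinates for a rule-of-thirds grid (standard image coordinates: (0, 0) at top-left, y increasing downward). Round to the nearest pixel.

One third of 2031 is 677; one third of 1085 is 361.67.
Vertical third lines at x = 677 and x = 1354; horizontal third lines at y = 362 and y = 723.

(677, 362), (1354, 362), (677, 723), (1354, 723)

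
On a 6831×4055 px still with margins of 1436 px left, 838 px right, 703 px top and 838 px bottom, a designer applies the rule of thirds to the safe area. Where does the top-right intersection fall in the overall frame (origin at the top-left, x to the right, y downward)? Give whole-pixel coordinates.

Content width = 6831 − 1436 − 838 = 4557 px; content height = 4055 − 703 − 838 = 2514 px.
Top-right is two-thirds across and one-third down within the safe area.
x = 1436 + 2 × 4557/3 = 1436 + 3038.00 ≈ 4474
y = 703 + 1 × 2514/3 = 703 + 838.00 ≈ 1541

(4474, 1541)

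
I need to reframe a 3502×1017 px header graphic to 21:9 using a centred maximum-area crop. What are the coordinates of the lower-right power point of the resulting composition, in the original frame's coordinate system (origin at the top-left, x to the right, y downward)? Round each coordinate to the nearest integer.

3502/1017 > 21/9, so the 21:9 crop keeps the full height 1017 and trims width to 1017 × 21/9 = 2373.00 px.
Left offset = (3502 − 2373.00)/2 = 564.50 px; top offset = 0.
Lower-right is two-thirds across and two-thirds down within the crop:
x = 564.50 + 2 × 2373.00/3 ≈ 2147; y = 0.00 + 2 × 1017.00/3 ≈ 678.

x = 2147 px, y = 678 px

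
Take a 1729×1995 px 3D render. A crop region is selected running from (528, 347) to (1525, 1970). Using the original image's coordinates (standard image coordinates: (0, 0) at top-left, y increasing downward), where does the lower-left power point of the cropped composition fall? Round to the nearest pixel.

x = 860 px, y = 1429 px

Crop width = 1525 − 528 = 997 px; one third is 332.33 px.
Crop height = 1970 − 347 = 1623 px; one third is 541.00 px.
The lower-left point is one-third across and two-thirds down within the crop:
x = 528 + 1 × 332.33 ≈ 860; y = 347 + 2 × 541.00 ≈ 1429.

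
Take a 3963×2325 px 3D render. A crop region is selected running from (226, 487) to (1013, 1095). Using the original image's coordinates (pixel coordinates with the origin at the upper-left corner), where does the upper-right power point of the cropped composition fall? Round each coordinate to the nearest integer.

Crop width = 1013 − 226 = 787 px; one third is 262.33 px.
Crop height = 1095 − 487 = 608 px; one third is 202.67 px.
The upper-right point is two-thirds across and one-third down within the crop:
x = 226 + 2 × 262.33 ≈ 751; y = 487 + 1 × 202.67 ≈ 690.

(751, 690)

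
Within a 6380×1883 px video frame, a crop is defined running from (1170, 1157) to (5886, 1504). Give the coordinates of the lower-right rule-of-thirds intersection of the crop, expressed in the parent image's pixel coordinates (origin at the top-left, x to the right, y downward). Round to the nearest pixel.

Crop width = 5886 − 1170 = 4716 px; one third is 1572.00 px.
Crop height = 1504 − 1157 = 347 px; one third is 115.67 px.
The lower-right point is two-thirds across and two-thirds down within the crop:
x = 1170 + 2 × 1572.00 ≈ 4314; y = 1157 + 2 × 115.67 ≈ 1388.

x = 4314 px, y = 1388 px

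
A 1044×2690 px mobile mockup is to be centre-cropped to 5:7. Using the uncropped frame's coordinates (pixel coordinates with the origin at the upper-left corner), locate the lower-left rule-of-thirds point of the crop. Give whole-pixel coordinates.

1044/2690 < 5/7, so the 5:7 crop keeps the full width 1044 and trims height to 1044 × 7/5 = 1461.60 px.
Top offset = (2690 − 1461.60)/2 = 614.20 px; left offset = 0.
Lower-left is one-third across and two-thirds down within the crop:
x = 0.00 + 1 × 1044.00/3 ≈ 348; y = 614.20 + 2 × 1461.60/3 ≈ 1589.

x = 348 px, y = 1589 px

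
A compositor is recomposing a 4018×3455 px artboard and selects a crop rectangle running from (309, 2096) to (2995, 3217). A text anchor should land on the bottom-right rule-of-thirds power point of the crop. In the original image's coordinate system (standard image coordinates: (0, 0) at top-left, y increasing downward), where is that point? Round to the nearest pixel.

Crop width = 2995 − 309 = 2686 px; one third is 895.33 px.
Crop height = 3217 − 2096 = 1121 px; one third is 373.67 px.
The bottom-right point is two-thirds across and two-thirds down within the crop:
x = 309 + 2 × 895.33 ≈ 2100; y = 2096 + 2 × 373.67 ≈ 2843.

x = 2100 px, y = 2843 px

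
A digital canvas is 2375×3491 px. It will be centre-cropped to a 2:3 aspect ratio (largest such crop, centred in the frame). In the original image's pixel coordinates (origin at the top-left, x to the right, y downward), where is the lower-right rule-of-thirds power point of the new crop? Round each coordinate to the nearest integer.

x = 1575 px, y = 2327 px

2375/3491 > 2/3, so the 2:3 crop keeps the full height 3491 and trims width to 3491 × 2/3 = 2327.33 px.
Left offset = (2375 − 2327.33)/2 = 23.83 px; top offset = 0.
Lower-right is two-thirds across and two-thirds down within the crop:
x = 23.83 + 2 × 2327.33/3 ≈ 1575; y = 0.00 + 2 × 3491.00/3 ≈ 2327.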